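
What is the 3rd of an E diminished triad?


Diminished triad = root + minor 3rd (3 semitones) + diminished 5th (6 semitones)
A triad on E stacks thirds, so the chord tones use letter names E-G-B
Root: E
Minor 3rd above E: G
Diminished 5th above E: Bb
The 3rd = G


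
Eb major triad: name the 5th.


Working:
Major triad = root + major 3rd (4 semitones) + perfect 5th (7 semitones)
A triad on Eb stacks thirds, so the chord tones use letter names E-G-B
Root: Eb
Major 3rd above Eb: G
Perfect 5th above Eb: Bb
The 5th = Bb


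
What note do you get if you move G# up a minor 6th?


Step by step:
minor 6th: 6 letter names, 8 semitones
Letter: G + 5 → E
Pitch: G# + 8 semitones, spelled as an E → E
= E


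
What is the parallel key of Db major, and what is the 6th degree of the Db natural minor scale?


Parallel keys share the same tonic but differ in mode
Db major → parallel is Db minor
Db natural minor scale: Db Eb Fb Gb Ab Bbb Cb
= Db minor; 6th degree = Bbb


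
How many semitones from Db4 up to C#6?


Absolute semitone position = octave×12 + chromatic position
Db4: 4×12 + 1 = 49
C#6: 6×12 + 1 = 73
Difference = 73 - 49 = 24
= 24 semitones


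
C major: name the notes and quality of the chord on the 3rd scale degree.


C major scale: C D E F G A B
Diatonic triad on degree 3 stacks scale notes 3, 5, 7: E G B
E→G = 3 semitones; E→B = 7 semitones → minor triad
= E G B (minor)


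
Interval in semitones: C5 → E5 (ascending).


Step by step:
Absolute semitone position = octave×12 + chromatic position
C5: 5×12 + 0 = 60
E5: 5×12 + 4 = 64
Difference = 64 - 60 = 4
= 4 semitones


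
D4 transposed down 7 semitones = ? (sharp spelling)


Working:
D4: chromatic position 2 in octave 4 → absolute = 4×12 + 2 = 50
Transpose down 7: 50 - 7 = 43
43 = 3×12 + 7 → G in octave 3
Result = G3


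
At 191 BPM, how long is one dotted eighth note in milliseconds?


Reasoning:
One quarter-note beat = 60000 / BPM = 60000 / 191 ms
Dotted eighth note = 3/4 × quarter note
Duration = 3/4 × 60000 / 191 = 45000 / 191
= 235.6 ms


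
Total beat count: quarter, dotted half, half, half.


Beat values:
  quarter = 1 beat
  dotted half = 3 beats
  half = 2 beats
  half = 2 beats
Sum = 1 + 3 + 2 + 2
= 8 beats


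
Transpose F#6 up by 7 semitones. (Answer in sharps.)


F#6: chromatic position 6 in octave 6 → absolute = 6×12 + 6 = 78
Transpose up 7: 78 + 7 = 85
85 = 7×12 + 1 → C# in octave 7
Result = C#7


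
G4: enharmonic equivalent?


Enharmonic notes sound the same pitch but are spelled with different letter names
G and Abb name the same pitch class
= Abb4


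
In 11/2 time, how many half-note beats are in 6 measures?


Time signature 11/2: the bottom number 2 means the half note gets one count
The top number 11 means 11 half-note beats per measure
Total = 11 × 6 measures
= 66 half-note beats


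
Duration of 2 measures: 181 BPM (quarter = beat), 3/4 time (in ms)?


Quarter-note beat duration = 60000 / 181 ms
Beats per measure (3/4) = 3
One measure = 3 × 60000 / 181 = 180000 / 181 ms
2 measures = 2 × 180000 / 181 = 360000 / 181
= 1989.0 ms


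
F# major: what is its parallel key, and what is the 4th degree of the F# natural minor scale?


Working:
Parallel keys share the same tonic but differ in mode
F# major → parallel is F# minor
F# natural minor scale: F# G# A B C# D E
= F# minor; 4th degree = B


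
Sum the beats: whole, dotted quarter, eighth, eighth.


Solution.
Beat values:
  whole = 4 beats
  dotted quarter = 1.5 beats
  eighth = 0.5 beats
  eighth = 0.5 beats
Sum = 4 + 1.5 + 0.5 + 0.5
= 6.5 beats


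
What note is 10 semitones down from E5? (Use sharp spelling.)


E5: chromatic position 4 in octave 5 → absolute = 5×12 + 4 = 64
Transpose down 10: 64 - 10 = 54
54 = 4×12 + 6 → F# in octave 4
Result = F#4


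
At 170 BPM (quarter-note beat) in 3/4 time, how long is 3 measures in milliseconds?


Let's work it out.
Quarter-note beat duration = 60000 / 170 ms
Beats per measure (3/4) = 3
One measure = 3 × 60000 / 170 = 180000 / 170 ms
3 measures = 3 × 180000 / 170 = 540000 / 170
= 3176.5 ms


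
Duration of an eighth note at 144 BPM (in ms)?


Let's work it out.
One quarter-note beat = 60000 / BPM = 60000 / 144 ms
Eighth note = 1/2 × quarter note
Duration = 1/2 × 60000 / 144 = 30000 / 144
= 208.3 ms


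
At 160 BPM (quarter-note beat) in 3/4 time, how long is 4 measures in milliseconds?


Working:
Quarter-note beat duration = 60000 / 160 ms
Beats per measure (3/4) = 3
One measure = 3 × 60000 / 160 = 180000 / 160 ms
4 measures = 4 × 180000 / 160 = 720000 / 160
= 4500.0 ms


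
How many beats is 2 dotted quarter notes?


Working:
Base quarter note = 1 beat
Dot 1 adds half the previous value: +1/2
One dotted quarter = 1 + 1/2 = 3/2
2 of them = 2 × 3/2 = 3
= 3 beats


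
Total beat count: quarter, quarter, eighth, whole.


Working:
Beat values:
  quarter = 1 beat
  quarter = 1 beat
  eighth = 0.5 beats
  whole = 4 beats
Sum = 1 + 1 + 0.5 + 4
= 6.5 beats


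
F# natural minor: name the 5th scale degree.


Working:
Natural minor scale pattern: W-H-W-W-H-W-W (2-1-2-2-1-2-2 semitones)
Starting from F#:
  F# + 2 semitones → G#
  G# + 1 semitone → A
  A + 2 semitones → B
  B + 2 semitones → C#
  C# + 1 semitone → D
  D + 2 semitones → E
  E + 2 semitones → F#
Scale: F# G# A B C# D E
Degree 5 = C#


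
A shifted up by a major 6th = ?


major 6th: 6 letter names, 9 semitones
Letter: A + 5 → F
Pitch: A + 9 semitones, spelled as an F → F#
= F#


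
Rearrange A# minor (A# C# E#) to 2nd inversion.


Step by step:
Root position: A# C# E#
2nd inversion: move root and 3rd up an octave
Bass note: E#
Notes (bottom to top) = E# A# C#


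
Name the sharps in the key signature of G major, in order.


Reasoning:
Sharp major keys follow the circle of fifths: C(0), G(1), D(2), A(3), E(4), B(5), F#(6), C#(7)
G major has 1 sharp
Order of sharps: F# C# G# D# A# E# B# → first 1: F#
= F#


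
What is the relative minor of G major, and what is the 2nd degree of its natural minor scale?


Reasoning:
The relative minor shares the major's key signature and starts on its 6th degree
6th degree = a major 6th above the tonic; a major 6th above G is E
→ relative minor of G major is E minor
E natural minor scale: E F# G A B C D
= E minor; 2nd degree = F#


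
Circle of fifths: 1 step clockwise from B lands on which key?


Step by step:
Each clockwise step on the circle of fifths moves up a perfect 5th
From B: B → F#/Gb
= F#/Gb


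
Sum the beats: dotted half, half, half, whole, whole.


Beat values:
  dotted half = 3 beats
  half = 2 beats
  half = 2 beats
  whole = 4 beats
  whole = 4 beats
Sum = 3 + 2 + 2 + 4 + 4
= 15 beats


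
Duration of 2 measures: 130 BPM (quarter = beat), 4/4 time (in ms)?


Quarter-note beat duration = 60000 / 130 ms
Beats per measure (4/4) = 4
One measure = 4 × 60000 / 130 = 240000 / 130 ms
2 measures = 2 × 240000 / 130 = 480000 / 130
= 3692.3 ms


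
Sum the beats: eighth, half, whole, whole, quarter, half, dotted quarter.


Solution.
Beat values:
  eighth = 0.5 beats
  half = 2 beats
  whole = 4 beats
  whole = 4 beats
  quarter = 1 beat
  half = 2 beats
  dotted quarter = 1.5 beats
Sum = 0.5 + 2 + 4 + 4 + 1 + 2 + 1.5
= 15 beats


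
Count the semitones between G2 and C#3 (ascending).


Solution.
Absolute semitone position = octave×12 + chromatic position
G2: 2×12 + 7 = 31
C#3: 3×12 + 1 = 37
Difference = 37 - 31 = 6
= 6 semitones


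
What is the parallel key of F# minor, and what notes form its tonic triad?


Reasoning:
Parallel keys share the same tonic but differ in mode
F# minor → parallel is F# major
Tonic triad of F# major = F# A# C#
= F# major; triad = F# A# C#


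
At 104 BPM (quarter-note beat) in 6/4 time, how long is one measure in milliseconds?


Quarter-note beat duration = 60000 / 104 ms
Beats per measure (6/4) = 6
One measure = 6 × 60000 / 104 = 360000 / 104 ms
= 3461.5 ms


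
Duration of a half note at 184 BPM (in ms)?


Reasoning:
One quarter-note beat = 60000 / BPM = 60000 / 184 ms
Half note = 2 × quarter note
Duration = 2 × 60000 / 184 = 120000 / 184
= 652.2 ms


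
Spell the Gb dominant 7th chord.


Let's work it out.
Dominant 7th chord = root + major 3rd + perfect 5th + minor 7th
Seventh chords stack in thirds, so the letter names are G-B-D-F
Root: Gb
Major 3rd above Gb: Bb
Perfect 5th above Gb: Db
Minor 7th above Gb: Fb
Chord = Gb Bb Db Fb


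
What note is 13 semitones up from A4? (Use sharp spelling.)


Let's work it out.
A4: chromatic position 9 in octave 4 → absolute = 4×12 + 9 = 57
Transpose up 13: 57 + 13 = 70
70 = 5×12 + 10 → A# in octave 5
Result = A#5


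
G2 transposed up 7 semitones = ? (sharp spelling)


Reasoning:
G2: chromatic position 7 in octave 2 → absolute = 2×12 + 7 = 31
Transpose up 7: 31 + 7 = 38
38 = 3×12 + 2 → D in octave 3
Result = D3


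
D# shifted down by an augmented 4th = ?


Step by step:
augmented 4th: 4 letter names, 6 semitones
Letter: D - 3 → A
Pitch: D# - 6 semitones, spelled as an A → A
= A


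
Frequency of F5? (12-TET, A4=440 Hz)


f = 440 × 2^(n/12) where n = semitones from A4
F5: 8 semitones from A4
f = 440 × 2^(8/12)
f = 698.46 Hz


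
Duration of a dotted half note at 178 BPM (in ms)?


Let's work it out.
One quarter-note beat = 60000 / BPM = 60000 / 178 ms
Dotted half note = 3 × quarter note
Duration = 3 × 60000 / 178 = 180000 / 178
= 1011.2 ms


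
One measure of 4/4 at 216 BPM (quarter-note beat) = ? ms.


Quarter-note beat duration = 60000 / 216 ms
Beats per measure (4/4) = 4
One measure = 4 × 60000 / 216 = 240000 / 216 ms
= 1111.1 ms


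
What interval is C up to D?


Solution.
Letter names: C → D spans 2 letter names → a 2nd
Semitones: C → D = 2 half-steps
A 2nd of 2 semitones is a major 2nd
= major 2nd


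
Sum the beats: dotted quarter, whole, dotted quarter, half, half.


Step by step:
Beat values:
  dotted quarter = 1.5 beats
  whole = 4 beats
  dotted quarter = 1.5 beats
  half = 2 beats
  half = 2 beats
Sum = 1.5 + 4 + 1.5 + 2 + 2
= 11 beats


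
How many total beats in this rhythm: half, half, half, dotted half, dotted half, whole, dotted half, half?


Step by step:
Beat values:
  half = 2 beats
  half = 2 beats
  half = 2 beats
  dotted half = 3 beats
  dotted half = 3 beats
  whole = 4 beats
  dotted half = 3 beats
  half = 2 beats
Sum = 2 + 2 + 2 + 3 + 3 + 4 + 3 + 2
= 21 beats


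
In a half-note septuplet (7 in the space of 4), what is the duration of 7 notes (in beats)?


Reasoning:
Septuplet: 7 notes occupy the space of 4 half notes
Space = 4 × 2 = 8 beats
Each septuplet note = 8 / 7 = 8/7 beats
7 notes = 7 × 8/7 = 8
= 8 beats


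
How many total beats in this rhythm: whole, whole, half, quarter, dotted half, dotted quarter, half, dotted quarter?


Working:
Beat values:
  whole = 4 beats
  whole = 4 beats
  half = 2 beats
  quarter = 1 beat
  dotted half = 3 beats
  dotted quarter = 1.5 beats
  half = 2 beats
  dotted quarter = 1.5 beats
Sum = 4 + 4 + 2 + 1 + 3 + 1.5 + 2 + 1.5
= 19 beats


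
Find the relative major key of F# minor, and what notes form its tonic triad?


Working:
The relative major shares the key signature and is a minor 3rd above the minor tonic
A minor 3rd above F# is A
→ relative major of F# minor is A major
Tonic triad of A major = root + major 3rd + perfect 5th = A C# E
= A major; triad = A C# E


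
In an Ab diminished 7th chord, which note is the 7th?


Diminished 7th chord = root + minor 3rd + diminished 5th + diminished 7th
Seventh chords stack in thirds, so the letter names are A-C-E-G
Root: Ab
Minor 3rd above Ab: Cb
Diminished 5th above Ab: Ebb
Diminished 7th above Ab: Gbb
The 7th = Gbb


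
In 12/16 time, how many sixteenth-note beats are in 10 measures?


Step by step:
Time signature 12/16: the bottom number 16 means the sixteenth note gets one count
The top number 12 means 12 sixteenth-note beats per measure
Total = 12 × 10 measures
= 120 sixteenth-note beats


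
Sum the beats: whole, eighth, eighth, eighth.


Beat values:
  whole = 4 beats
  eighth = 0.5 beats
  eighth = 0.5 beats
  eighth = 0.5 beats
Sum = 4 + 0.5 + 0.5 + 0.5
= 5.5 beats


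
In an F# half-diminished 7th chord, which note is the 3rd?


Working:
Half-diminished 7th chord = root + minor 3rd + diminished 5th + minor 7th
Seventh chords stack in thirds, so the letter names are F-A-C-E
Root: F#
Minor 3rd above F#: A
Diminished 5th above F#: C
Minor 7th above F#: E
The 3rd = A


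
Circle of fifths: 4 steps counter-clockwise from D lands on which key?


Let's work it out.
Each counter-clockwise step moves down a perfect 5th (= up a perfect 4th)
From D: D → G → C → F → Bb
= Bb


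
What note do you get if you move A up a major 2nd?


major 2nd: 2 letter names, 2 semitones
Letter: A + 1 → B
Pitch: A + 2 semitones, spelled as a B → B
= B


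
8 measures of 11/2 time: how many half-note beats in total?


Working:
Time signature 11/2: the bottom number 2 means the half note gets one count
The top number 11 means 11 half-note beats per measure
Total = 11 × 8 measures
= 88 half-note beats


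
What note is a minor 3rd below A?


Let's work it out.
A 3rd spans 3 letter names, so from A we land on F
A minor 3rd = 3 semitones below A
Spell F at that pitch: F#
= F#


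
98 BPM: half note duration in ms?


Let's work it out.
One quarter-note beat = 60000 / BPM = 60000 / 98 ms
Half note = 2 × quarter note
Duration = 2 × 60000 / 98 = 120000 / 98
= 1224.5 ms


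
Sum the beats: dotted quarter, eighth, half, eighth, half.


Beat values:
  dotted quarter = 1.5 beats
  eighth = 0.5 beats
  half = 2 beats
  eighth = 0.5 beats
  half = 2 beats
Sum = 1.5 + 0.5 + 2 + 0.5 + 2
= 6.5 beats


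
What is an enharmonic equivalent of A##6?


Working:
Enharmonic notes sound the same pitch but are spelled with different letter names
A## and B name the same pitch class
= B6


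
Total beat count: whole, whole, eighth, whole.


Let's work it out.
Beat values:
  whole = 4 beats
  whole = 4 beats
  eighth = 0.5 beats
  whole = 4 beats
Sum = 4 + 4 + 0.5 + 4
= 12.5 beats


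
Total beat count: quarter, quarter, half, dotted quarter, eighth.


Reasoning:
Beat values:
  quarter = 1 beat
  quarter = 1 beat
  half = 2 beats
  dotted quarter = 1.5 beats
  eighth = 0.5 beats
Sum = 1 + 1 + 2 + 1.5 + 0.5
= 6 beats


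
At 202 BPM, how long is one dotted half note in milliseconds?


Solution.
One quarter-note beat = 60000 / BPM = 60000 / 202 ms
Dotted half note = 3 × quarter note
Duration = 3 × 60000 / 202 = 180000 / 202
= 891.1 ms


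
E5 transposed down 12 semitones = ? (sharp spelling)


Reasoning:
E5: chromatic position 4 in octave 5 → absolute = 5×12 + 4 = 64
Transpose down 12: 64 - 12 = 52
52 = 4×12 + 4 → E in octave 4
Result = E4


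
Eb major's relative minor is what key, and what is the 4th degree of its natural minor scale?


The relative minor shares the major's key signature and starts on its 6th degree
6th degree = a major 6th above the tonic; a major 6th above Eb is C
→ relative minor of Eb major is C minor
C natural minor scale: C D Eb F G Ab Bb
= C minor; 4th degree = F


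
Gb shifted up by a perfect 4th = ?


Let's work it out.
perfect 4th: 4 letter names, 5 semitones
Letter: G + 3 → C
Pitch: Gb + 5 semitones, spelled as a C → Cb
= Cb


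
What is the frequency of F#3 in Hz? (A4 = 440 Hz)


Step by step:
f = 440 × 2^(n/12) where n = semitones from A4
F#3: -15 semitones from A4
f = 440 × 2^(-15/12)
f = 185.00 Hz


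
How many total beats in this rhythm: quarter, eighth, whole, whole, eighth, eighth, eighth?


Working:
Beat values:
  quarter = 1 beat
  eighth = 0.5 beats
  whole = 4 beats
  whole = 4 beats
  eighth = 0.5 beats
  eighth = 0.5 beats
  eighth = 0.5 beats
Sum = 1 + 0.5 + 4 + 4 + 0.5 + 0.5 + 0.5
= 11 beats


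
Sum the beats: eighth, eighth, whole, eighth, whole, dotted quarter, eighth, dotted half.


Step by step:
Beat values:
  eighth = 0.5 beats
  eighth = 0.5 beats
  whole = 4 beats
  eighth = 0.5 beats
  whole = 4 beats
  dotted quarter = 1.5 beats
  eighth = 0.5 beats
  dotted half = 3 beats
Sum = 0.5 + 0.5 + 4 + 0.5 + 4 + 1.5 + 0.5 + 3
= 14.5 beats


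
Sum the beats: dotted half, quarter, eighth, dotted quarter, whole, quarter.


Working:
Beat values:
  dotted half = 3 beats
  quarter = 1 beat
  eighth = 0.5 beats
  dotted quarter = 1.5 beats
  whole = 4 beats
  quarter = 1 beat
Sum = 3 + 1 + 0.5 + 1.5 + 4 + 1
= 11 beats


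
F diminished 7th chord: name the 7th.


Diminished 7th chord = root + minor 3rd + diminished 5th + diminished 7th
Seventh chords stack in thirds, so the letter names are F-A-C-E
Root: F
Minor 3rd above F: Ab
Diminished 5th above F: Cb
Diminished 7th above F: Ebb
The 7th = Ebb


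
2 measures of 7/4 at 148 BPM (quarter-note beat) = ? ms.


Reasoning:
Quarter-note beat duration = 60000 / 148 ms
Beats per measure (7/4) = 7
One measure = 7 × 60000 / 148 = 420000 / 148 ms
2 measures = 2 × 420000 / 148 = 840000 / 148
= 5675.7 ms


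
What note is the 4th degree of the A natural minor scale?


Reasoning:
Natural minor scale pattern: W-H-W-W-H-W-W (2-1-2-2-1-2-2 semitones)
Starting from A:
  A + 2 semitones → B
  B + 1 semitone → C
  C + 2 semitones → D
  D + 2 semitones → E
  E + 1 semitone → F
  F + 2 semitones → G
  G + 2 semitones → A
Scale: A B C D E F G
Degree 4 = D


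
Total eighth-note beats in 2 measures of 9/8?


Step by step:
Time signature 9/8: the bottom number 8 means the eighth note gets one count
The top number 9 means 9 eighth-note beats per measure
Total = 9 × 2 measures
= 18 eighth-note beats


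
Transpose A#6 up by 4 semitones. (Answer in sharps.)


Reasoning:
A#6: chromatic position 10 in octave 6 → absolute = 6×12 + 10 = 82
Transpose up 4: 82 + 4 = 86
86 = 7×12 + 2 → D in octave 7
Result = D7


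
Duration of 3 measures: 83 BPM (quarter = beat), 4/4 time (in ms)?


Let's work it out.
Quarter-note beat duration = 60000 / 83 ms
Beats per measure (4/4) = 4
One measure = 4 × 60000 / 83 = 240000 / 83 ms
3 measures = 3 × 240000 / 83 = 720000 / 83
= 8674.7 ms


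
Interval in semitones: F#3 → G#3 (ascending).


Absolute semitone position = octave×12 + chromatic position
F#3: 3×12 + 6 = 42
G#3: 3×12 + 8 = 44
Difference = 44 - 42 = 2
= 2 semitones


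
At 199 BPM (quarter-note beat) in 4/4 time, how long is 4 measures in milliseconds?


Working:
Quarter-note beat duration = 60000 / 199 ms
Beats per measure (4/4) = 4
One measure = 4 × 60000 / 199 = 240000 / 199 ms
4 measures = 4 × 240000 / 199 = 960000 / 199
= 4824.1 ms


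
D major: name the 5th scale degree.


Major scale pattern: W-W-H-W-W-W-H (2-2-1-2-2-2-1 semitones)
Starting from D:
  D + 2 semitones → E
  E + 2 semitones → F#
  F# + 1 semitone → G
  G + 2 semitones → A
  A + 2 semitones → B
  B + 2 semitones → C#
  C# + 1 semitone → D
Scale: D E F# G A B C#
Degree 5 = A


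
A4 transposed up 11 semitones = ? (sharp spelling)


Working:
A4: chromatic position 9 in octave 4 → absolute = 4×12 + 9 = 57
Transpose up 11: 57 + 11 = 68
68 = 5×12 + 8 → G# in octave 5
Result = G#5


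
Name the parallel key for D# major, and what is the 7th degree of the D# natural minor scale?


Reasoning:
Parallel keys share the same tonic but differ in mode
D# major → parallel is D# minor
D# natural minor scale: D# E# F# G# A# B C#
= D# minor; 7th degree = C#


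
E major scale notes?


Major scale pattern: W-W-H-W-W-W-H (2-2-1-2-2-2-1 semitones)
Starting from E:
  E + 2 semitones → F#
  F# + 2 semitones → G#
  G# + 1 semitone → A
  A + 2 semitones → B
  B + 2 semitones → C#
  C# + 2 semitones → D#
  D# + 1 semitone → E
Scale = E F# G# A B C# D#


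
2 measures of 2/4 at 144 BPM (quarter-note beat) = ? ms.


Reasoning:
Quarter-note beat duration = 60000 / 144 ms
Beats per measure (2/4) = 2
One measure = 2 × 60000 / 144 = 120000 / 144 ms
2 measures = 2 × 120000 / 144 = 240000 / 144
= 1666.7 ms


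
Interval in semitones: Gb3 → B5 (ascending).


Step by step:
Absolute semitone position = octave×12 + chromatic position
Gb3: 3×12 + 6 = 42
B5: 5×12 + 11 = 71
Difference = 71 - 42 = 29
= 29 semitones


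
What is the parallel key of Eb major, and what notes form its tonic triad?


Parallel keys share the same tonic but differ in mode
Eb major → parallel is Eb minor
Tonic triad of Eb minor = Eb Gb Bb
= Eb minor; triad = Eb Gb Bb


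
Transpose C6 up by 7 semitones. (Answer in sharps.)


Solution.
C6: chromatic position 0 in octave 6 → absolute = 6×12 + 0 = 72
Transpose up 7: 72 + 7 = 79
79 = 6×12 + 7 → G in octave 6
Result = G6


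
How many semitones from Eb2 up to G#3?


Solution.
Absolute semitone position = octave×12 + chromatic position
Eb2: 2×12 + 3 = 27
G#3: 3×12 + 8 = 44
Difference = 44 - 27 = 17
= 17 semitones


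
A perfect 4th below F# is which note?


A 4th spans 4 letter names, so from F we land on C
A perfect 4th = 5 semitones below F#
Spell C at that pitch: C#
= C#


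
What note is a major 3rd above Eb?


Working:
A 3rd spans 3 letter names, so from E we land on G
A major 3rd = 4 semitones above Eb
Spell G at that pitch: G
= G


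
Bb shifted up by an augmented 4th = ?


Solution.
augmented 4th: 4 letter names, 6 semitones
Letter: B + 3 → E
Pitch: Bb + 6 semitones, spelled as an E → E
= E


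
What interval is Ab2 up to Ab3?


Let's work it out.
Letter names: A → A spans 8 letter names → an octave
Semitones: Ab2 → Ab3 = 12 half-steps
An octave of 12 semitones is a perfect octave
= perfect octave


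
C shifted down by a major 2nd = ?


major 2nd: 2 letter names, 2 semitones
Letter: C - 1 → B
Pitch: C - 2 semitones, spelled as a B → Bb
= Bb


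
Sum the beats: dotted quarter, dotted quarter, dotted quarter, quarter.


Working:
Beat values:
  dotted quarter = 1.5 beats
  dotted quarter = 1.5 beats
  dotted quarter = 1.5 beats
  quarter = 1 beat
Sum = 1.5 + 1.5 + 1.5 + 1
= 5.5 beats


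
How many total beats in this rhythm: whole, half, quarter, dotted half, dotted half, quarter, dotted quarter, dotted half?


Step by step:
Beat values:
  whole = 4 beats
  half = 2 beats
  quarter = 1 beat
  dotted half = 3 beats
  dotted half = 3 beats
  quarter = 1 beat
  dotted quarter = 1.5 beats
  dotted half = 3 beats
Sum = 4 + 2 + 1 + 3 + 3 + 1 + 1.5 + 3
= 18.5 beats


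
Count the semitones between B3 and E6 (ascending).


Absolute semitone position = octave×12 + chromatic position
B3: 3×12 + 11 = 47
E6: 6×12 + 4 = 76
Difference = 76 - 47 = 29
= 29 semitones


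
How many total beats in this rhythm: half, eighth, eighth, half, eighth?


Working:
Beat values:
  half = 2 beats
  eighth = 0.5 beats
  eighth = 0.5 beats
  half = 2 beats
  eighth = 0.5 beats
Sum = 2 + 0.5 + 0.5 + 2 + 0.5
= 5.5 beats


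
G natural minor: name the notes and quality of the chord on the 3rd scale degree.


Reasoning:
G natural minor scale: G A Bb C D Eb F
Diatonic triad on degree 3 stacks scale notes 3, 5, 7: Bb D F
Bb→D = 4 semitones; Bb→F = 7 semitones → major triad
= Bb D F (major)


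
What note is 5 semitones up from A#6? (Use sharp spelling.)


Working:
A#6: chromatic position 10 in octave 6 → absolute = 6×12 + 10 = 82
Transpose up 5: 82 + 5 = 87
87 = 7×12 + 3 → D# in octave 7
Result = D#7


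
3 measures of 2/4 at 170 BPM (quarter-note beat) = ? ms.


Quarter-note beat duration = 60000 / 170 ms
Beats per measure (2/4) = 2
One measure = 2 × 60000 / 170 = 120000 / 170 ms
3 measures = 3 × 120000 / 170 = 360000 / 170
= 2117.6 ms


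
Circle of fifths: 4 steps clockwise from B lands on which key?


Each clockwise step on the circle of fifths moves up a perfect 5th
From B: B → F#/Gb → Db → Ab → Eb
= Eb


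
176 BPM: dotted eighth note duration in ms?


Step by step:
One quarter-note beat = 60000 / BPM = 60000 / 176 ms
Dotted eighth note = 3/4 × quarter note
Duration = 3/4 × 60000 / 176 = 45000 / 176
= 255.7 ms


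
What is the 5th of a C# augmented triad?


Augmented triad = root + major 3rd (4 semitones) + augmented 5th (8 semitones)
A triad on C# stacks thirds, so the chord tones use letter names C-E-G
Root: C#
Major 3rd above C#: E#
Augmented 5th above C#: G##
The 5th = G##


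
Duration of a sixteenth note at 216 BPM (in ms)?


One quarter-note beat = 60000 / BPM = 60000 / 216 ms
Sixteenth note = 1/4 × quarter note
Duration = 1/4 × 60000 / 216 = 15000 / 216
= 69.4 ms


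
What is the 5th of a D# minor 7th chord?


Let's work it out.
Minor 7th chord = root + minor 3rd + perfect 5th + minor 7th
Seventh chords stack in thirds, so the letter names are D-F-A-C
Root: D#
Minor 3rd above D#: F#
Perfect 5th above D#: A#
Minor 7th above D#: C#
The 5th = A#


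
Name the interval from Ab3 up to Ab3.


Letter names: A → A spans 1 letter name → a unison
Semitones: Ab3 → Ab3 = 0 half-steps
A unison of 0 semitones is a perfect unison
= perfect unison


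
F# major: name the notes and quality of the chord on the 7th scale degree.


Solution.
F# major scale: F# G# A# B C# D# E#
Diatonic triad on degree 7 stacks scale notes 7, 2, 4: E# G# B
E#→G# = 3 semitones; E#→B = 6 semitones → diminished triad
= E# G# B (diminished)


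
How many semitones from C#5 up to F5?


Absolute semitone position = octave×12 + chromatic position
C#5: 5×12 + 1 = 61
F5: 5×12 + 5 = 65
Difference = 65 - 61 = 4
= 4 semitones


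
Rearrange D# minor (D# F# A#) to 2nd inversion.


Root position: D# F# A#
2nd inversion: move root and 3rd up an octave
Bass note: A#
Notes (bottom to top) = A# D# F#


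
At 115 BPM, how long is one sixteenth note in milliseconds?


One quarter-note beat = 60000 / BPM = 60000 / 115 ms
Sixteenth note = 1/4 × quarter note
Duration = 1/4 × 60000 / 115 = 15000 / 115
= 130.4 ms


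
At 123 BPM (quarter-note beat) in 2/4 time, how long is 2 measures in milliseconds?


Reasoning:
Quarter-note beat duration = 60000 / 123 ms
Beats per measure (2/4) = 2
One measure = 2 × 60000 / 123 = 120000 / 123 ms
2 measures = 2 × 120000 / 123 = 240000 / 123
= 1951.2 ms


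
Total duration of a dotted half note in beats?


Reasoning:
Base half note = 2 beats
Dot 1 adds half the previous value: +1
One dotted half = 2 + 1 = 3
= 3 beats


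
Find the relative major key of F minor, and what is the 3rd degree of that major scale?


Solution.
The relative major shares the key signature and is a minor 3rd above the minor tonic
A minor 3rd above F is Ab
→ relative major of F minor is Ab major
Ab major scale: Ab Bb C Db Eb F G
= Ab major; 3rd degree = C


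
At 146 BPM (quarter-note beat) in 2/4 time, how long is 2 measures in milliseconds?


Solution.
Quarter-note beat duration = 60000 / 146 ms
Beats per measure (2/4) = 2
One measure = 2 × 60000 / 146 = 120000 / 146 ms
2 measures = 2 × 120000 / 146 = 240000 / 146
= 1643.8 ms


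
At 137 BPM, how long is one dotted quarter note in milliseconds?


Let's work it out.
One quarter-note beat = 60000 / BPM = 60000 / 137 ms
Dotted quarter note = 3/2 × quarter note
Duration = 3/2 × 60000 / 137 = 90000 / 137
= 656.9 ms


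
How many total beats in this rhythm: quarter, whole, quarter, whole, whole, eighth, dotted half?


Beat values:
  quarter = 1 beat
  whole = 4 beats
  quarter = 1 beat
  whole = 4 beats
  whole = 4 beats
  eighth = 0.5 beats
  dotted half = 3 beats
Sum = 1 + 4 + 1 + 4 + 4 + 0.5 + 3
= 17.5 beats


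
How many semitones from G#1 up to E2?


Reasoning:
Absolute semitone position = octave×12 + chromatic position
G#1: 1×12 + 8 = 20
E2: 2×12 + 4 = 28
Difference = 28 - 20 = 8
= 8 semitones


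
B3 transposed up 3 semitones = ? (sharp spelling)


Working:
B3: chromatic position 11 in octave 3 → absolute = 3×12 + 11 = 47
Transpose up 3: 47 + 3 = 50
50 = 4×12 + 2 → D in octave 4
Result = D4


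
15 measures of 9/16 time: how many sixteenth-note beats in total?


Step by step:
Time signature 9/16: the bottom number 16 means the sixteenth note gets one count
The top number 9 means 9 sixteenth-note beats per measure
Total = 9 × 15 measures
= 135 sixteenth-note beats


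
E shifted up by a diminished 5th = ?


Working:
diminished 5th: 5 letter names, 6 semitones
Letter: E + 4 → B
Pitch: E + 6 semitones, spelled as a B → Bb
= Bb


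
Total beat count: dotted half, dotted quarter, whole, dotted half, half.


Step by step:
Beat values:
  dotted half = 3 beats
  dotted quarter = 1.5 beats
  whole = 4 beats
  dotted half = 3 beats
  half = 2 beats
Sum = 3 + 1.5 + 4 + 3 + 2
= 13.5 beats


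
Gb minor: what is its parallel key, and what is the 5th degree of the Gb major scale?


Parallel keys share the same tonic but differ in mode
Gb minor → parallel is Gb major
Gb major scale: Gb Ab Bb Cb Db Eb F
= Gb major; 5th degree = Db


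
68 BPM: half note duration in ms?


Step by step:
One quarter-note beat = 60000 / BPM = 60000 / 68 ms
Half note = 2 × quarter note
Duration = 2 × 60000 / 68 = 120000 / 68
= 1764.7 ms


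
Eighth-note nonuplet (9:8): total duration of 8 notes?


Reasoning:
Nonuplet: 9 notes occupy the space of 8 eighth notes
Space = 8 × 1/2 = 4 beats
Each nonuplet note = 4 / 9 = 4/9 beats
8 notes = 8 × 4/9 = 32/9
= 32/9 beats


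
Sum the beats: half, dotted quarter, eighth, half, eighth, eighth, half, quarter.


Let's work it out.
Beat values:
  half = 2 beats
  dotted quarter = 1.5 beats
  eighth = 0.5 beats
  half = 2 beats
  eighth = 0.5 beats
  eighth = 0.5 beats
  half = 2 beats
  quarter = 1 beat
Sum = 2 + 1.5 + 0.5 + 2 + 0.5 + 0.5 + 2 + 1
= 10 beats


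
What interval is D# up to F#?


Working:
Letter names: D → F spans 3 letter names → a 3rd
Semitones: D# → F# = 3 half-steps
A 3rd of 3 semitones is a minor 3rd
= minor 3rd


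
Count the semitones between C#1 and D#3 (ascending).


Absolute semitone position = octave×12 + chromatic position
C#1: 1×12 + 1 = 13
D#3: 3×12 + 3 = 39
Difference = 39 - 13 = 26
= 26 semitones


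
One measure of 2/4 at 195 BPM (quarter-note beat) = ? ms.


Let's work it out.
Quarter-note beat duration = 60000 / 195 ms
Beats per measure (2/4) = 2
One measure = 2 × 60000 / 195 = 120000 / 195 ms
= 615.4 ms


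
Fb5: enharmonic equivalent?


Reasoning:
Enharmonic notes sound the same pitch but are spelled with different letter names
Fb and E name the same pitch class
= E5


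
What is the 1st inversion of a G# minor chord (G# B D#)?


Solution.
Root position: G# B D#
1st inversion: move root up an octave
Bass note: B
Notes (bottom to top) = B D# G#


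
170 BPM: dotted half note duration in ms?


Working:
One quarter-note beat = 60000 / BPM = 60000 / 170 ms
Dotted half note = 3 × quarter note
Duration = 3 × 60000 / 170 = 180000 / 170
= 1058.8 ms


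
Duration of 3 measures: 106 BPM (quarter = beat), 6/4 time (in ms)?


Quarter-note beat duration = 60000 / 106 ms
Beats per measure (6/4) = 6
One measure = 6 × 60000 / 106 = 360000 / 106 ms
3 measures = 3 × 360000 / 106 = 1080000 / 106
= 10188.7 ms


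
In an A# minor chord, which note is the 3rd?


Reasoning:
Minor triad = root + minor 3rd (3 semitones) + perfect 5th (7 semitones)
A triad on A# stacks thirds, so the chord tones use letter names A-C-E
Root: A#
Minor 3rd above A#: C#
Perfect 5th above A#: E#
The 3rd = C#


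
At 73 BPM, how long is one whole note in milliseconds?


Let's work it out.
One quarter-note beat = 60000 / BPM = 60000 / 73 ms
Whole note = 4 × quarter note
Duration = 4 × 60000 / 73 = 240000 / 73
= 3287.7 ms


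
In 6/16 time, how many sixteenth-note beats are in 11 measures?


Solution.
Time signature 6/16: the bottom number 16 means the sixteenth note gets one count
The top number 6 means 6 sixteenth-note beats per measure
Total = 6 × 11 measures
= 66 sixteenth-note beats


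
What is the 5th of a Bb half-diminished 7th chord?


Step by step:
Half-diminished 7th chord = root + minor 3rd + diminished 5th + minor 7th
Seventh chords stack in thirds, so the letter names are B-D-F-A
Root: Bb
Minor 3rd above Bb: Db
Diminished 5th above Bb: Fb
Minor 7th above Bb: Ab
The 5th = Fb


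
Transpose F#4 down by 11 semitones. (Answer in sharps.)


F#4: chromatic position 6 in octave 4 → absolute = 4×12 + 6 = 54
Transpose down 11: 54 - 11 = 43
43 = 3×12 + 7 → G in octave 3
Result = G3


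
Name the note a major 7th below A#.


Solution.
A 7th spans 7 letter names, so from A we land on B
A major 7th = 11 semitones below A#
Spell B at that pitch: B
= B


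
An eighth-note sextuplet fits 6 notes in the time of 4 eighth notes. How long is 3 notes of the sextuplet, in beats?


Sextuplet: 6 notes occupy the space of 4 eighth notes
Space = 4 × 1/2 = 2 beats
Each sextuplet note = 2 / 6 = 1/3 beats
3 notes = 3 × 1/3 = 1
= 1 beat


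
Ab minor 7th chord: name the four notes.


Minor 7th chord = root + minor 3rd + perfect 5th + minor 7th
Seventh chords stack in thirds, so the letter names are A-C-E-G
Root: Ab
Minor 3rd above Ab: Cb
Perfect 5th above Ab: Eb
Minor 7th above Ab: Gb
Chord = Ab Cb Eb Gb


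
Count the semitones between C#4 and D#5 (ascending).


Let's work it out.
Absolute semitone position = octave×12 + chromatic position
C#4: 4×12 + 1 = 49
D#5: 5×12 + 3 = 63
Difference = 63 - 49 = 14
= 14 semitones


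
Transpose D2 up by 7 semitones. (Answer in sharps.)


Working:
D2: chromatic position 2 in octave 2 → absolute = 2×12 + 2 = 26
Transpose up 7: 26 + 7 = 33
33 = 2×12 + 9 → A in octave 2
Result = A2


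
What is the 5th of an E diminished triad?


Diminished triad = root + minor 3rd (3 semitones) + diminished 5th (6 semitones)
A triad on E stacks thirds, so the chord tones use letter names E-G-B
Root: E
Minor 3rd above E: G
Diminished 5th above E: Bb
The 5th = Bb


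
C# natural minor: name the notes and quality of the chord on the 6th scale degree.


Let's work it out.
C# natural minor scale: C# D# E F# G# A B
Diatonic triad on degree 6 stacks scale notes 6, 1, 3: A C# E
A→C# = 4 semitones; A→E = 7 semitones → major triad
= A C# E (major)


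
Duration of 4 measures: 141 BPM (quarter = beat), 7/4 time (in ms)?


Working:
Quarter-note beat duration = 60000 / 141 ms
Beats per measure (7/4) = 7
One measure = 7 × 60000 / 141 = 420000 / 141 ms
4 measures = 4 × 420000 / 141 = 1680000 / 141
= 11914.9 ms


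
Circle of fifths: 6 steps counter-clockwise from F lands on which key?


Each counter-clockwise step moves down a perfect 5th (= up a perfect 4th)
From F: F → Bb → Eb → Ab → Db → F#/Gb → B
= B


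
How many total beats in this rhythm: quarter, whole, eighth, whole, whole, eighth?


Solution.
Beat values:
  quarter = 1 beat
  whole = 4 beats
  eighth = 0.5 beats
  whole = 4 beats
  whole = 4 beats
  eighth = 0.5 beats
Sum = 1 + 4 + 0.5 + 4 + 4 + 0.5
= 14 beats


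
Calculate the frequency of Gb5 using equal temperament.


f = 440 × 2^(n/12) where n = semitones from A4
Gb5: 9 semitones from A4
f = 440 × 2^(9/12)
f = 739.99 Hz


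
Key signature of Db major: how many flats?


Solution.
Flat major keys: C(0), F(1), Bb(2), Eb(3), Ab(4), Db(5), Gb(6), Cb(7)
Db major has 5 flats
Order of flats: Bb Eb Ab Db Gb Cb Fb → first 5: Bb, Eb, Ab, Db, Gb
= 5 flats


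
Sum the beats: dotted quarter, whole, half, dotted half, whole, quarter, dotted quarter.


Beat values:
  dotted quarter = 1.5 beats
  whole = 4 beats
  half = 2 beats
  dotted half = 3 beats
  whole = 4 beats
  quarter = 1 beat
  dotted quarter = 1.5 beats
Sum = 1.5 + 4 + 2 + 3 + 4 + 1 + 1.5
= 17 beats


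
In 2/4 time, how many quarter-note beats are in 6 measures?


Time signature 2/4: the bottom number 4 means the quarter note gets one count
The top number 2 means 2 quarter-note beats per measure
Total = 2 × 6 measures
= 12 quarter-note beats


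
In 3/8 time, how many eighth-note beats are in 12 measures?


Let's work it out.
Time signature 3/8: the bottom number 8 means the eighth note gets one count
The top number 3 means 3 eighth-note beats per measure
Total = 3 × 12 measures
= 36 eighth-note beats


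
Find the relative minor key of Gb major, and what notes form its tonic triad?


Solution.
The relative minor shares the major's key signature and starts on its 6th degree
6th degree = a major 6th above the tonic; a major 6th above Gb is Eb
→ relative minor of Gb major is Eb minor
Tonic triad of Eb minor = root + minor 3rd + perfect 5th = Eb Gb Bb
= Eb minor; triad = Eb Gb Bb


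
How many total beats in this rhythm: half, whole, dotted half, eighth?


Step by step:
Beat values:
  half = 2 beats
  whole = 4 beats
  dotted half = 3 beats
  eighth = 0.5 beats
Sum = 2 + 4 + 3 + 0.5
= 9.5 beats


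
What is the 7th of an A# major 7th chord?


Let's work it out.
Major 7th chord = root + major 3rd + perfect 5th + major 7th
Seventh chords stack in thirds, so the letter names are A-C-E-G
Root: A#
Major 3rd above A#: C##
Perfect 5th above A#: E#
Major 7th above A#: G##
The 7th = G##


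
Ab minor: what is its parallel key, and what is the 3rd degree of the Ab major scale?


Parallel keys share the same tonic but differ in mode
Ab minor → parallel is Ab major
Ab major scale: Ab Bb C Db Eb F G
= Ab major; 3rd degree = C


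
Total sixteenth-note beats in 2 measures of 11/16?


Solution.
Time signature 11/16: the bottom number 16 means the sixteenth note gets one count
The top number 11 means 11 sixteenth-note beats per measure
Total = 11 × 2 measures
= 22 sixteenth-note beats


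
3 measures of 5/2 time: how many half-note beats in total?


Working:
Time signature 5/2: the bottom number 2 means the half note gets one count
The top number 5 means 5 half-note beats per measure
Total = 5 × 3 measures
= 15 half-note beats


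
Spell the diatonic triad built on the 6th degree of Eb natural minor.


Let's work it out.
Eb natural minor scale: Eb F Gb Ab Bb Cb Db
Diatonic triad on degree 6 stacks scale notes 6, 1, 3: Cb Eb Gb
Cb→Eb = 4 semitones; Cb→Gb = 7 semitones → major triad
= Cb Eb Gb (major)


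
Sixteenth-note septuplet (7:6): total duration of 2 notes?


Septuplet: 7 notes occupy the space of 6 sixteenth notes
Space = 6 × 1/4 = 3/2 beats
Each septuplet note = 3/2 / 7 = 3/14 beats
2 notes = 2 × 3/14 = 3/7
= 3/7 beats


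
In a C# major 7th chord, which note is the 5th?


Solution.
Major 7th chord = root + major 3rd + perfect 5th + major 7th
Seventh chords stack in thirds, so the letter names are C-E-G-B
Root: C#
Major 3rd above C#: E#
Perfect 5th above C#: G#
Major 7th above C#: B#
The 5th = G#


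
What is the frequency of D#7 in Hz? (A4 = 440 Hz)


Solution.
f = 440 × 2^(n/12) where n = semitones from A4
D#7: 30 semitones from A4
f = 440 × 2^(30/12)
f = 2489.02 Hz


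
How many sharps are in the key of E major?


Sharp major keys follow the circle of fifths: C(0), G(1), D(2), A(3), E(4), B(5), F#(6), C#(7)
E major has 4 sharps
Order of sharps: F# C# G# D# A# E# B# → first 4: F#, C#, G#, D#
= 4 sharps


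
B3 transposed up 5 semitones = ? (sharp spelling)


Reasoning:
B3: chromatic position 11 in octave 3 → absolute = 3×12 + 11 = 47
Transpose up 5: 47 + 5 = 52
52 = 4×12 + 4 → E in octave 4
Result = E4


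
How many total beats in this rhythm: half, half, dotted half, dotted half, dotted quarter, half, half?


Beat values:
  half = 2 beats
  half = 2 beats
  dotted half = 3 beats
  dotted half = 3 beats
  dotted quarter = 1.5 beats
  half = 2 beats
  half = 2 beats
Sum = 2 + 2 + 3 + 3 + 1.5 + 2 + 2
= 15.5 beats
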